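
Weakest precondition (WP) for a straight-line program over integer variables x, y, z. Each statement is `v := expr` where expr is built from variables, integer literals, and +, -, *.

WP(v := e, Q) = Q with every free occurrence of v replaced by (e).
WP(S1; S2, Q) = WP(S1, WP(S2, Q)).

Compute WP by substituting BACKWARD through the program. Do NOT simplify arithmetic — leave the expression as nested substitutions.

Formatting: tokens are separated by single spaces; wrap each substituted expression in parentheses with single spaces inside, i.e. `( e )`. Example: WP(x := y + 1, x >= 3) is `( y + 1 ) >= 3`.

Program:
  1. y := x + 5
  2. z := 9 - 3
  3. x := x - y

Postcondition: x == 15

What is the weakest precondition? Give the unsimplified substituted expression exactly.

post: x == 15
stmt 3: x := x - y  -- replace 1 occurrence(s) of x with (x - y)
  => ( x - y ) == 15
stmt 2: z := 9 - 3  -- replace 0 occurrence(s) of z with (9 - 3)
  => ( x - y ) == 15
stmt 1: y := x + 5  -- replace 1 occurrence(s) of y with (x + 5)
  => ( x - ( x + 5 ) ) == 15

Answer: ( x - ( x + 5 ) ) == 15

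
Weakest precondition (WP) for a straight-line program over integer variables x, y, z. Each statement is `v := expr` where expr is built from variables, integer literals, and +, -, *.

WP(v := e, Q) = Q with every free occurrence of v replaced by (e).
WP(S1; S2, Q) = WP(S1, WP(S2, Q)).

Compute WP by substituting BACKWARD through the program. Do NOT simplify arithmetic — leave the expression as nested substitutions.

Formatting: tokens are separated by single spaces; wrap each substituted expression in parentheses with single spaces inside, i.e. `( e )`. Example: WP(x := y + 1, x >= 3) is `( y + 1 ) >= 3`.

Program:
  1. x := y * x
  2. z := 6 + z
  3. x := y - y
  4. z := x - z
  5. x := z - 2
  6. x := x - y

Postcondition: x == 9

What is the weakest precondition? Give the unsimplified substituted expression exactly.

Answer: ( ( ( ( y - y ) - ( 6 + z ) ) - 2 ) - y ) == 9

Derivation:
post: x == 9
stmt 6: x := x - y  -- replace 1 occurrence(s) of x with (x - y)
  => ( x - y ) == 9
stmt 5: x := z - 2  -- replace 1 occurrence(s) of x with (z - 2)
  => ( ( z - 2 ) - y ) == 9
stmt 4: z := x - z  -- replace 1 occurrence(s) of z with (x - z)
  => ( ( ( x - z ) - 2 ) - y ) == 9
stmt 3: x := y - y  -- replace 1 occurrence(s) of x with (y - y)
  => ( ( ( ( y - y ) - z ) - 2 ) - y ) == 9
stmt 2: z := 6 + z  -- replace 1 occurrence(s) of z with (6 + z)
  => ( ( ( ( y - y ) - ( 6 + z ) ) - 2 ) - y ) == 9
stmt 1: x := y * x  -- replace 0 occurrence(s) of x with (y * x)
  => ( ( ( ( y - y ) - ( 6 + z ) ) - 2 ) - y ) == 9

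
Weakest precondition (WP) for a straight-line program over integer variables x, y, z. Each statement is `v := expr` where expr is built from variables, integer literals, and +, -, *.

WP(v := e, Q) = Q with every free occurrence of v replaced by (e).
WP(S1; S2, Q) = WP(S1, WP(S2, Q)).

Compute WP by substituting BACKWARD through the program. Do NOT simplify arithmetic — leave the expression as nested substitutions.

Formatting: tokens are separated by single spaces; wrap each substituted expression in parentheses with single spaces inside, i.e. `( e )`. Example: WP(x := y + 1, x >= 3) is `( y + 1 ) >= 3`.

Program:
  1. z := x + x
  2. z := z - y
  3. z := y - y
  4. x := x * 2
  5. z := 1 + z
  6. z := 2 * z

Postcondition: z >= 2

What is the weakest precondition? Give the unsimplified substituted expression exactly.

post: z >= 2
stmt 6: z := 2 * z  -- replace 1 occurrence(s) of z with (2 * z)
  => ( 2 * z ) >= 2
stmt 5: z := 1 + z  -- replace 1 occurrence(s) of z with (1 + z)
  => ( 2 * ( 1 + z ) ) >= 2
stmt 4: x := x * 2  -- replace 0 occurrence(s) of x with (x * 2)
  => ( 2 * ( 1 + z ) ) >= 2
stmt 3: z := y - y  -- replace 1 occurrence(s) of z with (y - y)
  => ( 2 * ( 1 + ( y - y ) ) ) >= 2
stmt 2: z := z - y  -- replace 0 occurrence(s) of z with (z - y)
  => ( 2 * ( 1 + ( y - y ) ) ) >= 2
stmt 1: z := x + x  -- replace 0 occurrence(s) of z with (x + x)
  => ( 2 * ( 1 + ( y - y ) ) ) >= 2

Answer: ( 2 * ( 1 + ( y - y ) ) ) >= 2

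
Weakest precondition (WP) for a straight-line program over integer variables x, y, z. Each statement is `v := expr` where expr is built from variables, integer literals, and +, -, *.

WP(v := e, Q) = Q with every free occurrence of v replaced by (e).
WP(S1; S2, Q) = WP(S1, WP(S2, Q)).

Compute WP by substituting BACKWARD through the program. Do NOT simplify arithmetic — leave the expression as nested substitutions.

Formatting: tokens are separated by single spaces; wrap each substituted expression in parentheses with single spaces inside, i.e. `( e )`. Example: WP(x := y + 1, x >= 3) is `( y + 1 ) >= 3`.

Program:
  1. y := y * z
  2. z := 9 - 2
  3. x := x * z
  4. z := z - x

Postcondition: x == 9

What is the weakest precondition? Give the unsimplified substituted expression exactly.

Answer: ( x * ( 9 - 2 ) ) == 9

Derivation:
post: x == 9
stmt 4: z := z - x  -- replace 0 occurrence(s) of z with (z - x)
  => x == 9
stmt 3: x := x * z  -- replace 1 occurrence(s) of x with (x * z)
  => ( x * z ) == 9
stmt 2: z := 9 - 2  -- replace 1 occurrence(s) of z with (9 - 2)
  => ( x * ( 9 - 2 ) ) == 9
stmt 1: y := y * z  -- replace 0 occurrence(s) of y with (y * z)
  => ( x * ( 9 - 2 ) ) == 9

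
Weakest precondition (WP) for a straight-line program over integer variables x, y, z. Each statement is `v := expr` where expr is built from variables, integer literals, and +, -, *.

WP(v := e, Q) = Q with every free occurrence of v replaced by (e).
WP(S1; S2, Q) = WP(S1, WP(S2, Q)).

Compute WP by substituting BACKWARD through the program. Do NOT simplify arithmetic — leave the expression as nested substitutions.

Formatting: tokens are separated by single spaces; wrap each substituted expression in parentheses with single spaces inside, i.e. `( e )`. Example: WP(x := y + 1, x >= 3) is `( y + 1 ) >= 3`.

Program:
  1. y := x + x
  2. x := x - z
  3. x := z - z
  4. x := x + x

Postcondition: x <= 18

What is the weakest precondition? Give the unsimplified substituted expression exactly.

Answer: ( ( z - z ) + ( z - z ) ) <= 18

Derivation:
post: x <= 18
stmt 4: x := x + x  -- replace 1 occurrence(s) of x with (x + x)
  => ( x + x ) <= 18
stmt 3: x := z - z  -- replace 2 occurrence(s) of x with (z - z)
  => ( ( z - z ) + ( z - z ) ) <= 18
stmt 2: x := x - z  -- replace 0 occurrence(s) of x with (x - z)
  => ( ( z - z ) + ( z - z ) ) <= 18
stmt 1: y := x + x  -- replace 0 occurrence(s) of y with (x + x)
  => ( ( z - z ) + ( z - z ) ) <= 18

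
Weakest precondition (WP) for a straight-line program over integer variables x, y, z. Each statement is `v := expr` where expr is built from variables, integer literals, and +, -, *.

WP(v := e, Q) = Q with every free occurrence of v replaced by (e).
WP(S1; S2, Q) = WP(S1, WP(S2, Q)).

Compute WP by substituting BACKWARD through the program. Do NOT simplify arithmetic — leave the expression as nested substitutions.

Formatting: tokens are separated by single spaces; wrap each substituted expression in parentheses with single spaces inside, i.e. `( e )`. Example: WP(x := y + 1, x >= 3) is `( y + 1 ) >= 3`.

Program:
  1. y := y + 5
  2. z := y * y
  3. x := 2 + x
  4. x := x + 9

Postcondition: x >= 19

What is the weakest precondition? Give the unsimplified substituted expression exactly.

post: x >= 19
stmt 4: x := x + 9  -- replace 1 occurrence(s) of x with (x + 9)
  => ( x + 9 ) >= 19
stmt 3: x := 2 + x  -- replace 1 occurrence(s) of x with (2 + x)
  => ( ( 2 + x ) + 9 ) >= 19
stmt 2: z := y * y  -- replace 0 occurrence(s) of z with (y * y)
  => ( ( 2 + x ) + 9 ) >= 19
stmt 1: y := y + 5  -- replace 0 occurrence(s) of y with (y + 5)
  => ( ( 2 + x ) + 9 ) >= 19

Answer: ( ( 2 + x ) + 9 ) >= 19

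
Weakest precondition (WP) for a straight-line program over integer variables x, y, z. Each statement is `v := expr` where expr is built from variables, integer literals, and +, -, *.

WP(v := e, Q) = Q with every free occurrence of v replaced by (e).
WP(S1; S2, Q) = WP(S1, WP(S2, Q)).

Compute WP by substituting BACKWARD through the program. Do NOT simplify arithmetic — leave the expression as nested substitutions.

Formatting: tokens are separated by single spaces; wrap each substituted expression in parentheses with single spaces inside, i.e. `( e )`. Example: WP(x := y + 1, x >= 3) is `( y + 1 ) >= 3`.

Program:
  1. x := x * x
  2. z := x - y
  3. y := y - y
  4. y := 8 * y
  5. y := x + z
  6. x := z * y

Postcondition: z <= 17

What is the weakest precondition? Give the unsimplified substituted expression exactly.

post: z <= 17
stmt 6: x := z * y  -- replace 0 occurrence(s) of x with (z * y)
  => z <= 17
stmt 5: y := x + z  -- replace 0 occurrence(s) of y with (x + z)
  => z <= 17
stmt 4: y := 8 * y  -- replace 0 occurrence(s) of y with (8 * y)
  => z <= 17
stmt 3: y := y - y  -- replace 0 occurrence(s) of y with (y - y)
  => z <= 17
stmt 2: z := x - y  -- replace 1 occurrence(s) of z with (x - y)
  => ( x - y ) <= 17
stmt 1: x := x * x  -- replace 1 occurrence(s) of x with (x * x)
  => ( ( x * x ) - y ) <= 17

Answer: ( ( x * x ) - y ) <= 17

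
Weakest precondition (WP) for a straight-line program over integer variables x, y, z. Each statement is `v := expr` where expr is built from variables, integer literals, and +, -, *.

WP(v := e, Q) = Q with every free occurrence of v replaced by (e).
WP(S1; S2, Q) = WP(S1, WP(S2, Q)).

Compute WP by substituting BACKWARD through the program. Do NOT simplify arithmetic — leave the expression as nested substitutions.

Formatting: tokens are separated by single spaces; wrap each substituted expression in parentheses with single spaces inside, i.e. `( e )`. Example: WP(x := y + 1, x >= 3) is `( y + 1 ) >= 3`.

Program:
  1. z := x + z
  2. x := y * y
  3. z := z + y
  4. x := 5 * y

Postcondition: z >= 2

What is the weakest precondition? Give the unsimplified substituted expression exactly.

post: z >= 2
stmt 4: x := 5 * y  -- replace 0 occurrence(s) of x with (5 * y)
  => z >= 2
stmt 3: z := z + y  -- replace 1 occurrence(s) of z with (z + y)
  => ( z + y ) >= 2
stmt 2: x := y * y  -- replace 0 occurrence(s) of x with (y * y)
  => ( z + y ) >= 2
stmt 1: z := x + z  -- replace 1 occurrence(s) of z with (x + z)
  => ( ( x + z ) + y ) >= 2

Answer: ( ( x + z ) + y ) >= 2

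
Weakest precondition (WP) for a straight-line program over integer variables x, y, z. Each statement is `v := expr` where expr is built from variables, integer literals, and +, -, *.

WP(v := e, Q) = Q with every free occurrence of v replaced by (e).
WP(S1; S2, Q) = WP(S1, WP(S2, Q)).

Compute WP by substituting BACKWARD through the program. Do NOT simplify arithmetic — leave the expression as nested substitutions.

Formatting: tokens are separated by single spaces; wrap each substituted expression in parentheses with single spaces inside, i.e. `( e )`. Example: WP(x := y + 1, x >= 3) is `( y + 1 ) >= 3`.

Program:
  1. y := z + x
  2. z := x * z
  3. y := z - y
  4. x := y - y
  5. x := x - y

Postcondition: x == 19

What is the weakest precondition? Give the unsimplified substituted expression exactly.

Answer: ( ( ( ( x * z ) - ( z + x ) ) - ( ( x * z ) - ( z + x ) ) ) - ( ( x * z ) - ( z + x ) ) ) == 19

Derivation:
post: x == 19
stmt 5: x := x - y  -- replace 1 occurrence(s) of x with (x - y)
  => ( x - y ) == 19
stmt 4: x := y - y  -- replace 1 occurrence(s) of x with (y - y)
  => ( ( y - y ) - y ) == 19
stmt 3: y := z - y  -- replace 3 occurrence(s) of y with (z - y)
  => ( ( ( z - y ) - ( z - y ) ) - ( z - y ) ) == 19
stmt 2: z := x * z  -- replace 3 occurrence(s) of z with (x * z)
  => ( ( ( ( x * z ) - y ) - ( ( x * z ) - y ) ) - ( ( x * z ) - y ) ) == 19
stmt 1: y := z + x  -- replace 3 occurrence(s) of y with (z + x)
  => ( ( ( ( x * z ) - ( z + x ) ) - ( ( x * z ) - ( z + x ) ) ) - ( ( x * z ) - ( z + x ) ) ) == 19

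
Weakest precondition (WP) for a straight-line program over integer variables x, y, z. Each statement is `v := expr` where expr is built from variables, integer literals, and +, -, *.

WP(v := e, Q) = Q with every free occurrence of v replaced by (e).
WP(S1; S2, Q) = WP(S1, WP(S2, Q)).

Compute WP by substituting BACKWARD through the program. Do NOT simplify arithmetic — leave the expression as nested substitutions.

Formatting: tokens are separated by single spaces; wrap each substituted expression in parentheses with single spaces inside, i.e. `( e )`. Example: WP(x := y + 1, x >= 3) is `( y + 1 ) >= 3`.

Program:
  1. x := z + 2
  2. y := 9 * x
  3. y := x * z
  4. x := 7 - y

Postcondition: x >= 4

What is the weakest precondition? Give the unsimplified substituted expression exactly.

post: x >= 4
stmt 4: x := 7 - y  -- replace 1 occurrence(s) of x with (7 - y)
  => ( 7 - y ) >= 4
stmt 3: y := x * z  -- replace 1 occurrence(s) of y with (x * z)
  => ( 7 - ( x * z ) ) >= 4
stmt 2: y := 9 * x  -- replace 0 occurrence(s) of y with (9 * x)
  => ( 7 - ( x * z ) ) >= 4
stmt 1: x := z + 2  -- replace 1 occurrence(s) of x with (z + 2)
  => ( 7 - ( ( z + 2 ) * z ) ) >= 4

Answer: ( 7 - ( ( z + 2 ) * z ) ) >= 4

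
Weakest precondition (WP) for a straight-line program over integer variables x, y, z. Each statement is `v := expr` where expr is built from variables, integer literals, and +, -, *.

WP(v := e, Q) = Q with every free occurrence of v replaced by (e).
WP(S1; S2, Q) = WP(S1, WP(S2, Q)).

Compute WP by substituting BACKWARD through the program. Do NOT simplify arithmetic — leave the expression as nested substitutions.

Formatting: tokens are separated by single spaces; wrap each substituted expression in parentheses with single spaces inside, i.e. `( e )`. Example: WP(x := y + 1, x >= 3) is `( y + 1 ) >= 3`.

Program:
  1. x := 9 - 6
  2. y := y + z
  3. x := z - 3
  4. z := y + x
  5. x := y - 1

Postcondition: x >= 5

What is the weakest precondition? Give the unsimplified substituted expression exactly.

post: x >= 5
stmt 5: x := y - 1  -- replace 1 occurrence(s) of x with (y - 1)
  => ( y - 1 ) >= 5
stmt 4: z := y + x  -- replace 0 occurrence(s) of z with (y + x)
  => ( y - 1 ) >= 5
stmt 3: x := z - 3  -- replace 0 occurrence(s) of x with (z - 3)
  => ( y - 1 ) >= 5
stmt 2: y := y + z  -- replace 1 occurrence(s) of y with (y + z)
  => ( ( y + z ) - 1 ) >= 5
stmt 1: x := 9 - 6  -- replace 0 occurrence(s) of x with (9 - 6)
  => ( ( y + z ) - 1 ) >= 5

Answer: ( ( y + z ) - 1 ) >= 5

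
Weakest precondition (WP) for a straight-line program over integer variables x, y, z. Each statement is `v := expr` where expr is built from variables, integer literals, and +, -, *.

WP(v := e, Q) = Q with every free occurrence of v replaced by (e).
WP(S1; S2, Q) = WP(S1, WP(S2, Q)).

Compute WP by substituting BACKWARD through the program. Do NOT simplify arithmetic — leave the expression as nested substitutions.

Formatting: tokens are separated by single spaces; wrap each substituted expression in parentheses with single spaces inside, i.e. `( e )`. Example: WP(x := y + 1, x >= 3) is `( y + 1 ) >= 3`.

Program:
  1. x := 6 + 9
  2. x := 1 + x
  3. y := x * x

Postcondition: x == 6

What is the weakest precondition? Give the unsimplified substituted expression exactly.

Answer: ( 1 + ( 6 + 9 ) ) == 6

Derivation:
post: x == 6
stmt 3: y := x * x  -- replace 0 occurrence(s) of y with (x * x)
  => x == 6
stmt 2: x := 1 + x  -- replace 1 occurrence(s) of x with (1 + x)
  => ( 1 + x ) == 6
stmt 1: x := 6 + 9  -- replace 1 occurrence(s) of x with (6 + 9)
  => ( 1 + ( 6 + 9 ) ) == 6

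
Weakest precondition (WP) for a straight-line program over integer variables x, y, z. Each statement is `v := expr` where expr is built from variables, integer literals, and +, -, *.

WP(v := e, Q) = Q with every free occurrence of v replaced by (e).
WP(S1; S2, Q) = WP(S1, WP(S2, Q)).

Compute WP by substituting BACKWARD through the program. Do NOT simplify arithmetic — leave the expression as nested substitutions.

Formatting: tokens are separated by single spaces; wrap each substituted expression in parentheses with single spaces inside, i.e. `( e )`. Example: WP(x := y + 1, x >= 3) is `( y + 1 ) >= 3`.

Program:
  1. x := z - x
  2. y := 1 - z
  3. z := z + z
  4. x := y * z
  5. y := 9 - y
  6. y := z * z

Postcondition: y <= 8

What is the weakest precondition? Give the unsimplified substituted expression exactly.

post: y <= 8
stmt 6: y := z * z  -- replace 1 occurrence(s) of y with (z * z)
  => ( z * z ) <= 8
stmt 5: y := 9 - y  -- replace 0 occurrence(s) of y with (9 - y)
  => ( z * z ) <= 8
stmt 4: x := y * z  -- replace 0 occurrence(s) of x with (y * z)
  => ( z * z ) <= 8
stmt 3: z := z + z  -- replace 2 occurrence(s) of z with (z + z)
  => ( ( z + z ) * ( z + z ) ) <= 8
stmt 2: y := 1 - z  -- replace 0 occurrence(s) of y with (1 - z)
  => ( ( z + z ) * ( z + z ) ) <= 8
stmt 1: x := z - x  -- replace 0 occurrence(s) of x with (z - x)
  => ( ( z + z ) * ( z + z ) ) <= 8

Answer: ( ( z + z ) * ( z + z ) ) <= 8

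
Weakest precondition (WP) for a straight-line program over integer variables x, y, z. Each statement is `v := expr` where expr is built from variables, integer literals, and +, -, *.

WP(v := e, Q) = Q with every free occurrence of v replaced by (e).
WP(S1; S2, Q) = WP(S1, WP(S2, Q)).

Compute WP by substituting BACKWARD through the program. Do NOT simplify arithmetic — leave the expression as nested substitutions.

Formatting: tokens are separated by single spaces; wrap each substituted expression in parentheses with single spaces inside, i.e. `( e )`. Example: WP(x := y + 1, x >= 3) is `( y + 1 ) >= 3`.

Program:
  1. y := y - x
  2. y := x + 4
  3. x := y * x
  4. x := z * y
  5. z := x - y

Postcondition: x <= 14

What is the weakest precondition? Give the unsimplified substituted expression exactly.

Answer: ( z * ( x + 4 ) ) <= 14

Derivation:
post: x <= 14
stmt 5: z := x - y  -- replace 0 occurrence(s) of z with (x - y)
  => x <= 14
stmt 4: x := z * y  -- replace 1 occurrence(s) of x with (z * y)
  => ( z * y ) <= 14
stmt 3: x := y * x  -- replace 0 occurrence(s) of x with (y * x)
  => ( z * y ) <= 14
stmt 2: y := x + 4  -- replace 1 occurrence(s) of y with (x + 4)
  => ( z * ( x + 4 ) ) <= 14
stmt 1: y := y - x  -- replace 0 occurrence(s) of y with (y - x)
  => ( z * ( x + 4 ) ) <= 14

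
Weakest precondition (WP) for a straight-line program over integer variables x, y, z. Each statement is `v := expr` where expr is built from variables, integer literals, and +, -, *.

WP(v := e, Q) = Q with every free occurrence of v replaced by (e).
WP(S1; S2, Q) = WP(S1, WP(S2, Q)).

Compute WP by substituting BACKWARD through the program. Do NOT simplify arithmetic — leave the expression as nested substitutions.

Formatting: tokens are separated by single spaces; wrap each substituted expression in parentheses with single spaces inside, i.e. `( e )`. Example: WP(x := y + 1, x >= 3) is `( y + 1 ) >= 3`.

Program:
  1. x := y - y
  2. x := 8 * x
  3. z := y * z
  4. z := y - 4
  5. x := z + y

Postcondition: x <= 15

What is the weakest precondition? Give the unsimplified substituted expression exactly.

post: x <= 15
stmt 5: x := z + y  -- replace 1 occurrence(s) of x with (z + y)
  => ( z + y ) <= 15
stmt 4: z := y - 4  -- replace 1 occurrence(s) of z with (y - 4)
  => ( ( y - 4 ) + y ) <= 15
stmt 3: z := y * z  -- replace 0 occurrence(s) of z with (y * z)
  => ( ( y - 4 ) + y ) <= 15
stmt 2: x := 8 * x  -- replace 0 occurrence(s) of x with (8 * x)
  => ( ( y - 4 ) + y ) <= 15
stmt 1: x := y - y  -- replace 0 occurrence(s) of x with (y - y)
  => ( ( y - 4 ) + y ) <= 15

Answer: ( ( y - 4 ) + y ) <= 15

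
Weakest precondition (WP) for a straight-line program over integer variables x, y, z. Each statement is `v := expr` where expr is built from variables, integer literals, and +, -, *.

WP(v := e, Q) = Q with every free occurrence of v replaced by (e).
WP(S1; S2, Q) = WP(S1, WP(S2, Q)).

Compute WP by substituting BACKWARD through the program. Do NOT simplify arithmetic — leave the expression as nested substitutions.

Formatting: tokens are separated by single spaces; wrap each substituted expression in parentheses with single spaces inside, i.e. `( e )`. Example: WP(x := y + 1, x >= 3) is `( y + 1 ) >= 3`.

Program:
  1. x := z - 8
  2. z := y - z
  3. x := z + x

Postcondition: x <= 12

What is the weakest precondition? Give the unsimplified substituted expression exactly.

Answer: ( ( y - z ) + ( z - 8 ) ) <= 12

Derivation:
post: x <= 12
stmt 3: x := z + x  -- replace 1 occurrence(s) of x with (z + x)
  => ( z + x ) <= 12
stmt 2: z := y - z  -- replace 1 occurrence(s) of z with (y - z)
  => ( ( y - z ) + x ) <= 12
stmt 1: x := z - 8  -- replace 1 occurrence(s) of x with (z - 8)
  => ( ( y - z ) + ( z - 8 ) ) <= 12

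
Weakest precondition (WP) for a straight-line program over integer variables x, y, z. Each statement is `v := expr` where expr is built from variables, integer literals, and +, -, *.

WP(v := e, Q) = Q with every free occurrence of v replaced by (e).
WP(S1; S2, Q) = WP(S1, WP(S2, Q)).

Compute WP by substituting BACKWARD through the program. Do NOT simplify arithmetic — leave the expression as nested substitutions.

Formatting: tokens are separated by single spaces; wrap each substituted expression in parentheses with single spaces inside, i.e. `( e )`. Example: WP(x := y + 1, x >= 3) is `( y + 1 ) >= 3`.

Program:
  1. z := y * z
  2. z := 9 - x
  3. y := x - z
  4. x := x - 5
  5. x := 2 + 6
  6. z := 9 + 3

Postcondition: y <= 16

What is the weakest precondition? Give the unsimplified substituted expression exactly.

Answer: ( x - ( 9 - x ) ) <= 16

Derivation:
post: y <= 16
stmt 6: z := 9 + 3  -- replace 0 occurrence(s) of z with (9 + 3)
  => y <= 16
stmt 5: x := 2 + 6  -- replace 0 occurrence(s) of x with (2 + 6)
  => y <= 16
stmt 4: x := x - 5  -- replace 0 occurrence(s) of x with (x - 5)
  => y <= 16
stmt 3: y := x - z  -- replace 1 occurrence(s) of y with (x - z)
  => ( x - z ) <= 16
stmt 2: z := 9 - x  -- replace 1 occurrence(s) of z with (9 - x)
  => ( x - ( 9 - x ) ) <= 16
stmt 1: z := y * z  -- replace 0 occurrence(s) of z with (y * z)
  => ( x - ( 9 - x ) ) <= 16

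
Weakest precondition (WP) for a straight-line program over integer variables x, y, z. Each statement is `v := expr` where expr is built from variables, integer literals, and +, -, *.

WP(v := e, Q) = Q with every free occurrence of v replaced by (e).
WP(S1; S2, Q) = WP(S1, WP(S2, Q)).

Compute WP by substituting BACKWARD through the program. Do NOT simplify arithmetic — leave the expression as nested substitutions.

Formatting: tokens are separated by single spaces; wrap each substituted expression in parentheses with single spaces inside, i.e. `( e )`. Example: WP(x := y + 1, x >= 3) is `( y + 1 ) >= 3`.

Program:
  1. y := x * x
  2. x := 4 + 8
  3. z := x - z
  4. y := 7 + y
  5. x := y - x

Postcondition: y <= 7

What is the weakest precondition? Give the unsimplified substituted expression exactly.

post: y <= 7
stmt 5: x := y - x  -- replace 0 occurrence(s) of x with (y - x)
  => y <= 7
stmt 4: y := 7 + y  -- replace 1 occurrence(s) of y with (7 + y)
  => ( 7 + y ) <= 7
stmt 3: z := x - z  -- replace 0 occurrence(s) of z with (x - z)
  => ( 7 + y ) <= 7
stmt 2: x := 4 + 8  -- replace 0 occurrence(s) of x with (4 + 8)
  => ( 7 + y ) <= 7
stmt 1: y := x * x  -- replace 1 occurrence(s) of y with (x * x)
  => ( 7 + ( x * x ) ) <= 7

Answer: ( 7 + ( x * x ) ) <= 7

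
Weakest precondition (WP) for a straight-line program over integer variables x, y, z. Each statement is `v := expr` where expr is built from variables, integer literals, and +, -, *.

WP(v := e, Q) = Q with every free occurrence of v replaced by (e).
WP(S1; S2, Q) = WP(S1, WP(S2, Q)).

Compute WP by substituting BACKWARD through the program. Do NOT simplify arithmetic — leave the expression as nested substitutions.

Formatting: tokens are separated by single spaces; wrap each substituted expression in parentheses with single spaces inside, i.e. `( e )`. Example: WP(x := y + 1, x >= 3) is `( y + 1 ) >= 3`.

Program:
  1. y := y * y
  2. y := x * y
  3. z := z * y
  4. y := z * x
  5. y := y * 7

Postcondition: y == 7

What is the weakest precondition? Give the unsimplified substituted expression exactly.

post: y == 7
stmt 5: y := y * 7  -- replace 1 occurrence(s) of y with (y * 7)
  => ( y * 7 ) == 7
stmt 4: y := z * x  -- replace 1 occurrence(s) of y with (z * x)
  => ( ( z * x ) * 7 ) == 7
stmt 3: z := z * y  -- replace 1 occurrence(s) of z with (z * y)
  => ( ( ( z * y ) * x ) * 7 ) == 7
stmt 2: y := x * y  -- replace 1 occurrence(s) of y with (x * y)
  => ( ( ( z * ( x * y ) ) * x ) * 7 ) == 7
stmt 1: y := y * y  -- replace 1 occurrence(s) of y with (y * y)
  => ( ( ( z * ( x * ( y * y ) ) ) * x ) * 7 ) == 7

Answer: ( ( ( z * ( x * ( y * y ) ) ) * x ) * 7 ) == 7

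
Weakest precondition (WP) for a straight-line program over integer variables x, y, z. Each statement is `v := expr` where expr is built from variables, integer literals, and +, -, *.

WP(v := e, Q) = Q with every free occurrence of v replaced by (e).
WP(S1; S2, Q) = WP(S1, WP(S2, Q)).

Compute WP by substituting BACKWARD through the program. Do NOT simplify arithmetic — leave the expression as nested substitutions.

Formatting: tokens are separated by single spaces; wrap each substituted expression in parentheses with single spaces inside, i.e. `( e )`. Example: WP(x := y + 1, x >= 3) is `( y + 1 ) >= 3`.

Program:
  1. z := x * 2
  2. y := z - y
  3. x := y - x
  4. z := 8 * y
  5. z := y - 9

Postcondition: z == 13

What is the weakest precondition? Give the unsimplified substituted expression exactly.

post: z == 13
stmt 5: z := y - 9  -- replace 1 occurrence(s) of z with (y - 9)
  => ( y - 9 ) == 13
stmt 4: z := 8 * y  -- replace 0 occurrence(s) of z with (8 * y)
  => ( y - 9 ) == 13
stmt 3: x := y - x  -- replace 0 occurrence(s) of x with (y - x)
  => ( y - 9 ) == 13
stmt 2: y := z - y  -- replace 1 occurrence(s) of y with (z - y)
  => ( ( z - y ) - 9 ) == 13
stmt 1: z := x * 2  -- replace 1 occurrence(s) of z with (x * 2)
  => ( ( ( x * 2 ) - y ) - 9 ) == 13

Answer: ( ( ( x * 2 ) - y ) - 9 ) == 13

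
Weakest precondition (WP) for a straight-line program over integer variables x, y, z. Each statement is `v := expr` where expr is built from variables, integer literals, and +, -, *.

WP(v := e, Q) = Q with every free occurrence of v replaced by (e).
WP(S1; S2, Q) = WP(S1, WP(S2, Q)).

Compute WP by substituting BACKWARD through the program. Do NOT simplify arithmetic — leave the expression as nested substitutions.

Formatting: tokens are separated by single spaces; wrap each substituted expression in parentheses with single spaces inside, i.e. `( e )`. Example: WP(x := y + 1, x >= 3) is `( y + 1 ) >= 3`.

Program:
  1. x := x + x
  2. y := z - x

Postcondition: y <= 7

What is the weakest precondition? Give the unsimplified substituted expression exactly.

Answer: ( z - ( x + x ) ) <= 7

Derivation:
post: y <= 7
stmt 2: y := z - x  -- replace 1 occurrence(s) of y with (z - x)
  => ( z - x ) <= 7
stmt 1: x := x + x  -- replace 1 occurrence(s) of x with (x + x)
  => ( z - ( x + x ) ) <= 7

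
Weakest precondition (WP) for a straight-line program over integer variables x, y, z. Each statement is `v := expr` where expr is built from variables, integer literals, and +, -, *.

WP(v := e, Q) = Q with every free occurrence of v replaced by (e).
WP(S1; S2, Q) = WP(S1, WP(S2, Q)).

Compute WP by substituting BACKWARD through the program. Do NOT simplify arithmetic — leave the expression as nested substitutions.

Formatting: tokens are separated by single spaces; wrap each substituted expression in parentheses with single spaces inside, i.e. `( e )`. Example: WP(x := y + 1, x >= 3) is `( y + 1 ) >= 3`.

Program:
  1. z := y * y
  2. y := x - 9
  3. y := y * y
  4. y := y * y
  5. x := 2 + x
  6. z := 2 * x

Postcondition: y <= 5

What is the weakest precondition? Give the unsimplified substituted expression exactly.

Answer: ( ( ( x - 9 ) * ( x - 9 ) ) * ( ( x - 9 ) * ( x - 9 ) ) ) <= 5

Derivation:
post: y <= 5
stmt 6: z := 2 * x  -- replace 0 occurrence(s) of z with (2 * x)
  => y <= 5
stmt 5: x := 2 + x  -- replace 0 occurrence(s) of x with (2 + x)
  => y <= 5
stmt 4: y := y * y  -- replace 1 occurrence(s) of y with (y * y)
  => ( y * y ) <= 5
stmt 3: y := y * y  -- replace 2 occurrence(s) of y with (y * y)
  => ( ( y * y ) * ( y * y ) ) <= 5
stmt 2: y := x - 9  -- replace 4 occurrence(s) of y with (x - 9)
  => ( ( ( x - 9 ) * ( x - 9 ) ) * ( ( x - 9 ) * ( x - 9 ) ) ) <= 5
stmt 1: z := y * y  -- replace 0 occurrence(s) of z with (y * y)
  => ( ( ( x - 9 ) * ( x - 9 ) ) * ( ( x - 9 ) * ( x - 9 ) ) ) <= 5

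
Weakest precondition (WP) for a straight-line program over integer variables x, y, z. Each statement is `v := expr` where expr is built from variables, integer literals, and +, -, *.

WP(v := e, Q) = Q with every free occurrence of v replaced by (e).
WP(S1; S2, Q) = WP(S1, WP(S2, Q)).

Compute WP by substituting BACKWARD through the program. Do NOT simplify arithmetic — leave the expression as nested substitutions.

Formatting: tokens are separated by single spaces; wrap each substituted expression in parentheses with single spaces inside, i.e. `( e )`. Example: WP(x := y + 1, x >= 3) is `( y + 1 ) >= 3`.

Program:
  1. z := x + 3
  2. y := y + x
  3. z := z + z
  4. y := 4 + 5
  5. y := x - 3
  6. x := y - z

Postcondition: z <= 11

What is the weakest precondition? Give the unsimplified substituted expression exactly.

Answer: ( ( x + 3 ) + ( x + 3 ) ) <= 11

Derivation:
post: z <= 11
stmt 6: x := y - z  -- replace 0 occurrence(s) of x with (y - z)
  => z <= 11
stmt 5: y := x - 3  -- replace 0 occurrence(s) of y with (x - 3)
  => z <= 11
stmt 4: y := 4 + 5  -- replace 0 occurrence(s) of y with (4 + 5)
  => z <= 11
stmt 3: z := z + z  -- replace 1 occurrence(s) of z with (z + z)
  => ( z + z ) <= 11
stmt 2: y := y + x  -- replace 0 occurrence(s) of y with (y + x)
  => ( z + z ) <= 11
stmt 1: z := x + 3  -- replace 2 occurrence(s) of z with (x + 3)
  => ( ( x + 3 ) + ( x + 3 ) ) <= 11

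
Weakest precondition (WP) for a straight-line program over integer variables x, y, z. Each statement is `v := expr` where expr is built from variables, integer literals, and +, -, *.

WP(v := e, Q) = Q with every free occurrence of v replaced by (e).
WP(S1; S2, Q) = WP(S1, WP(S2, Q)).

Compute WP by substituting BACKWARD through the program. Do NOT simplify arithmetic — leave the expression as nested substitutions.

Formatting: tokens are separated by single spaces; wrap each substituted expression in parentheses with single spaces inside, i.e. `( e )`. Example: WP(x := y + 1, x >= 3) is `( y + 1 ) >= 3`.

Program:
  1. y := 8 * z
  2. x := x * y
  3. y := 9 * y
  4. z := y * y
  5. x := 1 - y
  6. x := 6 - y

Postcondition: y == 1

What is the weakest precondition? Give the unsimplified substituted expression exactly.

post: y == 1
stmt 6: x := 6 - y  -- replace 0 occurrence(s) of x with (6 - y)
  => y == 1
stmt 5: x := 1 - y  -- replace 0 occurrence(s) of x with (1 - y)
  => y == 1
stmt 4: z := y * y  -- replace 0 occurrence(s) of z with (y * y)
  => y == 1
stmt 3: y := 9 * y  -- replace 1 occurrence(s) of y with (9 * y)
  => ( 9 * y ) == 1
stmt 2: x := x * y  -- replace 0 occurrence(s) of x with (x * y)
  => ( 9 * y ) == 1
stmt 1: y := 8 * z  -- replace 1 occurrence(s) of y with (8 * z)
  => ( 9 * ( 8 * z ) ) == 1

Answer: ( 9 * ( 8 * z ) ) == 1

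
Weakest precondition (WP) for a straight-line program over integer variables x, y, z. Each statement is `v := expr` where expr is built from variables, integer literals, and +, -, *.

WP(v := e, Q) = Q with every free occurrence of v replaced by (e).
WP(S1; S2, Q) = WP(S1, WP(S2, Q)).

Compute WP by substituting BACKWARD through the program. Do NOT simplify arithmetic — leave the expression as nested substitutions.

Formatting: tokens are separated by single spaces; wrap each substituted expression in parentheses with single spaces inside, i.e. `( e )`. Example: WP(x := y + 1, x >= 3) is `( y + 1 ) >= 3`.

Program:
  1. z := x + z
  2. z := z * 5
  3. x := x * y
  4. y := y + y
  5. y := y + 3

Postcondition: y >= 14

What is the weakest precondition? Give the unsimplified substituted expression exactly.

post: y >= 14
stmt 5: y := y + 3  -- replace 1 occurrence(s) of y with (y + 3)
  => ( y + 3 ) >= 14
stmt 4: y := y + y  -- replace 1 occurrence(s) of y with (y + y)
  => ( ( y + y ) + 3 ) >= 14
stmt 3: x := x * y  -- replace 0 occurrence(s) of x with (x * y)
  => ( ( y + y ) + 3 ) >= 14
stmt 2: z := z * 5  -- replace 0 occurrence(s) of z with (z * 5)
  => ( ( y + y ) + 3 ) >= 14
stmt 1: z := x + z  -- replace 0 occurrence(s) of z with (x + z)
  => ( ( y + y ) + 3 ) >= 14

Answer: ( ( y + y ) + 3 ) >= 14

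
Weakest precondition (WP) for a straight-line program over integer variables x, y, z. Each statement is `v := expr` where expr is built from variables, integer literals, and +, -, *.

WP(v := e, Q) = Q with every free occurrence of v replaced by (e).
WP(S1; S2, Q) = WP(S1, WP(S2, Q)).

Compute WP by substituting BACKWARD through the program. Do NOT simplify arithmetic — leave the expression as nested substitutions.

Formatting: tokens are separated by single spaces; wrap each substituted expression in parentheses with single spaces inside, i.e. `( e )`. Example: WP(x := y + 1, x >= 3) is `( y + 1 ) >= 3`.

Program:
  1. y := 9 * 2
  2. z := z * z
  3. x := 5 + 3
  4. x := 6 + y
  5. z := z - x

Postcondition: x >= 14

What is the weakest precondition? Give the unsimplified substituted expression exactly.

Answer: ( 6 + ( 9 * 2 ) ) >= 14

Derivation:
post: x >= 14
stmt 5: z := z - x  -- replace 0 occurrence(s) of z with (z - x)
  => x >= 14
stmt 4: x := 6 + y  -- replace 1 occurrence(s) of x with (6 + y)
  => ( 6 + y ) >= 14
stmt 3: x := 5 + 3  -- replace 0 occurrence(s) of x with (5 + 3)
  => ( 6 + y ) >= 14
stmt 2: z := z * z  -- replace 0 occurrence(s) of z with (z * z)
  => ( 6 + y ) >= 14
stmt 1: y := 9 * 2  -- replace 1 occurrence(s) of y with (9 * 2)
  => ( 6 + ( 9 * 2 ) ) >= 14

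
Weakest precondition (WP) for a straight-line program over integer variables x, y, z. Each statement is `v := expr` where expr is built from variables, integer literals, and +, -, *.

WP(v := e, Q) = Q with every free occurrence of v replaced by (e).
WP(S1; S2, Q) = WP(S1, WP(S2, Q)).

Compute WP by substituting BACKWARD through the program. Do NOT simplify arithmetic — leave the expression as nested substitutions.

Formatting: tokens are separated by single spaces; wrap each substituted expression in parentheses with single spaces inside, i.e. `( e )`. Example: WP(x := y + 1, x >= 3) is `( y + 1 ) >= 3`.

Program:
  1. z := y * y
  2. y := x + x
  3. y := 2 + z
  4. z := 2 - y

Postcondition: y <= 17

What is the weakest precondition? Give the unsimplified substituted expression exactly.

Answer: ( 2 + ( y * y ) ) <= 17

Derivation:
post: y <= 17
stmt 4: z := 2 - y  -- replace 0 occurrence(s) of z with (2 - y)
  => y <= 17
stmt 3: y := 2 + z  -- replace 1 occurrence(s) of y with (2 + z)
  => ( 2 + z ) <= 17
stmt 2: y := x + x  -- replace 0 occurrence(s) of y with (x + x)
  => ( 2 + z ) <= 17
stmt 1: z := y * y  -- replace 1 occurrence(s) of z with (y * y)
  => ( 2 + ( y * y ) ) <= 17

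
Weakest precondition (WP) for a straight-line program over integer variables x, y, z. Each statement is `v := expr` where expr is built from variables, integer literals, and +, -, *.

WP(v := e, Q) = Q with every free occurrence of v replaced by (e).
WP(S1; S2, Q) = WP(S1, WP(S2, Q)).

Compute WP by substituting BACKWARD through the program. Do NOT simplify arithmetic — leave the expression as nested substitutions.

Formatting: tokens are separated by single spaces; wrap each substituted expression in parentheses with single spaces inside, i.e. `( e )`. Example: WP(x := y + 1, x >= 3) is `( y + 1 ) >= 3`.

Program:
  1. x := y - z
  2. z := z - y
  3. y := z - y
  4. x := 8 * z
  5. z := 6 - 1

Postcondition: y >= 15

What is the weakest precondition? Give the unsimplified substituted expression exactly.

Answer: ( ( z - y ) - y ) >= 15

Derivation:
post: y >= 15
stmt 5: z := 6 - 1  -- replace 0 occurrence(s) of z with (6 - 1)
  => y >= 15
stmt 4: x := 8 * z  -- replace 0 occurrence(s) of x with (8 * z)
  => y >= 15
stmt 3: y := z - y  -- replace 1 occurrence(s) of y with (z - y)
  => ( z - y ) >= 15
stmt 2: z := z - y  -- replace 1 occurrence(s) of z with (z - y)
  => ( ( z - y ) - y ) >= 15
stmt 1: x := y - z  -- replace 0 occurrence(s) of x with (y - z)
  => ( ( z - y ) - y ) >= 15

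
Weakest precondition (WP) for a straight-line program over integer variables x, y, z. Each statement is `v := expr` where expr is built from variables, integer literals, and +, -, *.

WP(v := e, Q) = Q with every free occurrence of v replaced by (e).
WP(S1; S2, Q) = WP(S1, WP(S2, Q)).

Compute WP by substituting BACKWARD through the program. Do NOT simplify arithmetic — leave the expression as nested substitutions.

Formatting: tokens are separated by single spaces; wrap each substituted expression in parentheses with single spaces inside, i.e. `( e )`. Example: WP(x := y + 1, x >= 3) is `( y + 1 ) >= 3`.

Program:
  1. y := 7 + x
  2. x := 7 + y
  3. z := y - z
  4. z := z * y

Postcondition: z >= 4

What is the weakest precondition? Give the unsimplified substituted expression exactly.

post: z >= 4
stmt 4: z := z * y  -- replace 1 occurrence(s) of z with (z * y)
  => ( z * y ) >= 4
stmt 3: z := y - z  -- replace 1 occurrence(s) of z with (y - z)
  => ( ( y - z ) * y ) >= 4
stmt 2: x := 7 + y  -- replace 0 occurrence(s) of x with (7 + y)
  => ( ( y - z ) * y ) >= 4
stmt 1: y := 7 + x  -- replace 2 occurrence(s) of y with (7 + x)
  => ( ( ( 7 + x ) - z ) * ( 7 + x ) ) >= 4

Answer: ( ( ( 7 + x ) - z ) * ( 7 + x ) ) >= 4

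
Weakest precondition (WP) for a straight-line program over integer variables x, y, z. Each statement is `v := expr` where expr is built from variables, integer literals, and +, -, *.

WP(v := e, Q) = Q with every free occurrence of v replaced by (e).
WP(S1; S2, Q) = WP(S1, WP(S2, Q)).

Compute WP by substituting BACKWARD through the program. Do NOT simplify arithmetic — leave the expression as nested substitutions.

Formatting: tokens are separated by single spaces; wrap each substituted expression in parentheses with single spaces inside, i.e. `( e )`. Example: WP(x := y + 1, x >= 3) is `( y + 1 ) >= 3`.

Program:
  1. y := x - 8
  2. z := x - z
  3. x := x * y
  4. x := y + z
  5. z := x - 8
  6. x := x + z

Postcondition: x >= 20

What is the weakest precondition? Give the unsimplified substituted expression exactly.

post: x >= 20
stmt 6: x := x + z  -- replace 1 occurrence(s) of x with (x + z)
  => ( x + z ) >= 20
stmt 5: z := x - 8  -- replace 1 occurrence(s) of z with (x - 8)
  => ( x + ( x - 8 ) ) >= 20
stmt 4: x := y + z  -- replace 2 occurrence(s) of x with (y + z)
  => ( ( y + z ) + ( ( y + z ) - 8 ) ) >= 20
stmt 3: x := x * y  -- replace 0 occurrence(s) of x with (x * y)
  => ( ( y + z ) + ( ( y + z ) - 8 ) ) >= 20
stmt 2: z := x - z  -- replace 2 occurrence(s) of z with (x - z)
  => ( ( y + ( x - z ) ) + ( ( y + ( x - z ) ) - 8 ) ) >= 20
stmt 1: y := x - 8  -- replace 2 occurrence(s) of y with (x - 8)
  => ( ( ( x - 8 ) + ( x - z ) ) + ( ( ( x - 8 ) + ( x - z ) ) - 8 ) ) >= 20

Answer: ( ( ( x - 8 ) + ( x - z ) ) + ( ( ( x - 8 ) + ( x - z ) ) - 8 ) ) >= 20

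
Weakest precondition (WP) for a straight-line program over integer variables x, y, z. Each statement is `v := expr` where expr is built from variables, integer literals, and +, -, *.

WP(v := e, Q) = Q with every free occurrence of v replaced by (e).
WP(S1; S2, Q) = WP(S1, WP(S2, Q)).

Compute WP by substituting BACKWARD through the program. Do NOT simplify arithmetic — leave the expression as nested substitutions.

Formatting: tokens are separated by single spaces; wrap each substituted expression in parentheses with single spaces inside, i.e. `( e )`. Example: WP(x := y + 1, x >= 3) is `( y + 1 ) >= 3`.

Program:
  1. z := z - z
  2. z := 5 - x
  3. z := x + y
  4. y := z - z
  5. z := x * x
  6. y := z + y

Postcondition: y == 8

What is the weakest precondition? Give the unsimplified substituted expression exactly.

post: y == 8
stmt 6: y := z + y  -- replace 1 occurrence(s) of y with (z + y)
  => ( z + y ) == 8
stmt 5: z := x * x  -- replace 1 occurrence(s) of z with (x * x)
  => ( ( x * x ) + y ) == 8
stmt 4: y := z - z  -- replace 1 occurrence(s) of y with (z - z)
  => ( ( x * x ) + ( z - z ) ) == 8
stmt 3: z := x + y  -- replace 2 occurrence(s) of z with (x + y)
  => ( ( x * x ) + ( ( x + y ) - ( x + y ) ) ) == 8
stmt 2: z := 5 - x  -- replace 0 occurrence(s) of z with (5 - x)
  => ( ( x * x ) + ( ( x + y ) - ( x + y ) ) ) == 8
stmt 1: z := z - z  -- replace 0 occurrence(s) of z with (z - z)
  => ( ( x * x ) + ( ( x + y ) - ( x + y ) ) ) == 8

Answer: ( ( x * x ) + ( ( x + y ) - ( x + y ) ) ) == 8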